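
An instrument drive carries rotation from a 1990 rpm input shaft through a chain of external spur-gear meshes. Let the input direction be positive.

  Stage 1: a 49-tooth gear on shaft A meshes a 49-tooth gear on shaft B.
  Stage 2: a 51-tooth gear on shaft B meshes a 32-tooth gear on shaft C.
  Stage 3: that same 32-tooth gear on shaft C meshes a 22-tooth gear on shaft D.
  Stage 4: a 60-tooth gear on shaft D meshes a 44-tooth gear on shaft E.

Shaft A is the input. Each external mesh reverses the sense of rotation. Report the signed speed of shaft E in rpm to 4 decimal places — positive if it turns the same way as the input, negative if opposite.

+6290.7025 rpm (same as input, |ω| = 6290.7025 rpm)

Stage 1 [49T→49T]: ω = 1990.0000×49/49 = 1990.0000 rpm, dir flips to −; running = −1990.0000
Stage 2 [51T→32T]: ω = 1990.0000×51/32 = 3171.5625 rpm, dir flips to +; running = +3171.5625
Stage 3 [32T→22T]: ω = 3171.5625×32/22 = 4613.1818 rpm, dir flips to −; running = −4613.1818
Stage 4 [60T→44T]: ω = 4613.1818×60/44 = 6290.7025 rpm, dir flips to +; running = +6290.7025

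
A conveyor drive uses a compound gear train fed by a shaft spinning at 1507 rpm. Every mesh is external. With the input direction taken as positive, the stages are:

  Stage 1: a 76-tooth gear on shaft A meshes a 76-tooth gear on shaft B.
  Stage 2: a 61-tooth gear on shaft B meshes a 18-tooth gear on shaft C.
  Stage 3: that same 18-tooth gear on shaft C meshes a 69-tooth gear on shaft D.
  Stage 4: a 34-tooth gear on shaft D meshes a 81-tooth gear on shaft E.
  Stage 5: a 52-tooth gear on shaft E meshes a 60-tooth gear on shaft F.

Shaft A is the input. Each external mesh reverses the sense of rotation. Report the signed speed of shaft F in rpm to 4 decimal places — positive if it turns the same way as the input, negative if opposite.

Stage 1 [76T→76T]: ω = 1507.0000×76/76 = 1507.0000 rpm, dir flips to −; running = −1507.0000
Stage 2 [61T→18T]: ω = 1507.0000×61/18 = 5107.0556 rpm, dir flips to +; running = +5107.0556
Stage 3 [18T→69T]: ω = 5107.0556×18/69 = 1332.2754 rpm, dir flips to −; running = −1332.2754
Stage 4 [34T→81T]: ω = 1332.2754×34/81 = 559.2267 rpm, dir flips to +; running = +559.2267
Stage 5 [52T→60T]: ω = 559.2267×52/60 = 484.6631 rpm, dir flips to −; running = −484.6631

-484.6631 rpm (opposite to input, |ω| = 484.6631 rpm)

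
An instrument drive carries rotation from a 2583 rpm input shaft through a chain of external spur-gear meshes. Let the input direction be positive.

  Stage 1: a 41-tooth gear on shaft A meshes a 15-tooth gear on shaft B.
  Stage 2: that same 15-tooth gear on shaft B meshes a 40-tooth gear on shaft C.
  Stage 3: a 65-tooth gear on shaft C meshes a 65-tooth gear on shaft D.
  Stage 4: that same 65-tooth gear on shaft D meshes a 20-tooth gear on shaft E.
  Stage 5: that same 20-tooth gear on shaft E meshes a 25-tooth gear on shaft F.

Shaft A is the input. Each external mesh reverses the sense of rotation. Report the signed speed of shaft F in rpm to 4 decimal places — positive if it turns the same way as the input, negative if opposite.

-6883.6950 rpm (opposite to input, |ω| = 6883.6950 rpm)

Stage 1 [41T→15T]: ω = 2583.0000×41/15 = 7060.2000 rpm, dir flips to −; running = −7060.2000
Stage 2 [15T→40T]: ω = 7060.2000×15/40 = 2647.5750 rpm, dir flips to +; running = +2647.5750
Stage 3 [65T→65T]: ω = 2647.5750×65/65 = 2647.5750 rpm, dir flips to −; running = −2647.5750
Stage 4 [65T→20T]: ω = 2647.5750×65/20 = 8604.6187 rpm, dir flips to +; running = +8604.6187
Stage 5 [20T→25T]: ω = 8604.6187×20/25 = 6883.6950 rpm, dir flips to −; running = −6883.6950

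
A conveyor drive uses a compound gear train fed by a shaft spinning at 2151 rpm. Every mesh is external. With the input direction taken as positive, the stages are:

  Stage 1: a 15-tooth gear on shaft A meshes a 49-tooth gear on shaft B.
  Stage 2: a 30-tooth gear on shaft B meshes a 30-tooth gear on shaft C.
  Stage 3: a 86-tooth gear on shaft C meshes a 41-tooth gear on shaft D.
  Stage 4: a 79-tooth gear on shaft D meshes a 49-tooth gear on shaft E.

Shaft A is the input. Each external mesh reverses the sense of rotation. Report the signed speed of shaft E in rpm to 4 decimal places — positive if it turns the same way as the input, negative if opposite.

Stage 1 [15T→49T]: ω = 2151.0000×15/49 = 658.4694 rpm, dir flips to −; running = −658.4694
Stage 2 [30T→30T]: ω = 658.4694×30/30 = 658.4694 rpm, dir flips to +; running = +658.4694
Stage 3 [86T→41T]: ω = 658.4694×86/41 = 1381.1797 rpm, dir flips to −; running = −1381.1797
Stage 4 [79T→49T]: ω = 1381.1797×79/49 = 2226.7999 rpm, dir flips to +; running = +2226.7999

+2226.7999 rpm (same as input, |ω| = 2226.7999 rpm)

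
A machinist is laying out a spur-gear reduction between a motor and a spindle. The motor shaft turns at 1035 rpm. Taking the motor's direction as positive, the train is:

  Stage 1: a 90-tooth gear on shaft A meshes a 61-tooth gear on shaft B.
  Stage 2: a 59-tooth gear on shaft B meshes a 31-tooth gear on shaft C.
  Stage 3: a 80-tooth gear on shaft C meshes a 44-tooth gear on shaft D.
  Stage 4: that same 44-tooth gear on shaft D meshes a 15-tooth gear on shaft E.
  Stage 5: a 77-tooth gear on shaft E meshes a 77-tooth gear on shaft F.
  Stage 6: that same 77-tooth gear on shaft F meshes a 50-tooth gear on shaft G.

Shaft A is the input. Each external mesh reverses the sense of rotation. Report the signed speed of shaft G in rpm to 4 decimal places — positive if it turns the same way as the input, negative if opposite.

Stage 1 [90T→61T]: ω = 1035.0000×90/61 = 1527.0492 rpm, dir flips to −; running = −1527.0492
Stage 2 [59T→31T]: ω = 1527.0492×59/31 = 2906.3194 rpm, dir flips to +; running = +2906.3194
Stage 3 [80T→44T]: ω = 2906.3194×80/44 = 5284.2171 rpm, dir flips to −; running = −5284.2171
Stage 4 [44T→15T]: ω = 5284.2171×44/15 = 15500.3702 rpm, dir flips to +; running = +15500.3702
Stage 5 [77T→77T]: ω = 15500.3702×77/77 = 15500.3702 rpm, dir flips to −; running = −15500.3702
Stage 6 [77T→50T]: ω = 15500.3702×77/50 = 23870.5701 rpm, dir flips to +; running = +23870.5701

+23870.5701 rpm (same as input, |ω| = 23870.5701 rpm)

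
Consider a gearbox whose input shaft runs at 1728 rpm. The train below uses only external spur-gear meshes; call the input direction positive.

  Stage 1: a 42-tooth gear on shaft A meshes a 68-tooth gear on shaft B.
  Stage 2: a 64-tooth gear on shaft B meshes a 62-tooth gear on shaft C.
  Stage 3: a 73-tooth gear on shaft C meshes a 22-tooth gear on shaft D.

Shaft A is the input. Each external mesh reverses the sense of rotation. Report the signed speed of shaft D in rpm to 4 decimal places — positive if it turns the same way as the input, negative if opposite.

-3655.7171 rpm (opposite to input, |ω| = 3655.7171 rpm)

Stage 1 [42T→68T]: ω = 1728.0000×42/68 = 1067.2941 rpm, dir flips to −; running = −1067.2941
Stage 2 [64T→62T]: ω = 1067.2941×64/62 = 1101.7230 rpm, dir flips to +; running = +1101.7230
Stage 3 [73T→22T]: ω = 1101.7230×73/22 = 3655.7171 rpm, dir flips to −; running = −3655.7171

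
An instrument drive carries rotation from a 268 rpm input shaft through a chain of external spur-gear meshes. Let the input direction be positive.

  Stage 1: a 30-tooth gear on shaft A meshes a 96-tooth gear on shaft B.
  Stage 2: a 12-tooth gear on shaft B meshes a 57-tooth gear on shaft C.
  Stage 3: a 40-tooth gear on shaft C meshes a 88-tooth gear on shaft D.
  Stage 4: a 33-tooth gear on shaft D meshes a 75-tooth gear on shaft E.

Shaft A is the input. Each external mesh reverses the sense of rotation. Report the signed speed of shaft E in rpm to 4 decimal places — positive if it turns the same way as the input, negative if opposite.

Stage 1 [30T→96T]: ω = 268.0000×30/96 = 83.7500 rpm, dir flips to −; running = −83.7500
Stage 2 [12T→57T]: ω = 83.7500×12/57 = 17.6316 rpm, dir flips to +; running = +17.6316
Stage 3 [40T→88T]: ω = 17.6316×40/88 = 8.0144 rpm, dir flips to −; running = −8.0144
Stage 4 [33T→75T]: ω = 8.0144×33/75 = 3.5263 rpm, dir flips to +; running = +3.5263

+3.5263 rpm (same as input, |ω| = 3.5263 rpm)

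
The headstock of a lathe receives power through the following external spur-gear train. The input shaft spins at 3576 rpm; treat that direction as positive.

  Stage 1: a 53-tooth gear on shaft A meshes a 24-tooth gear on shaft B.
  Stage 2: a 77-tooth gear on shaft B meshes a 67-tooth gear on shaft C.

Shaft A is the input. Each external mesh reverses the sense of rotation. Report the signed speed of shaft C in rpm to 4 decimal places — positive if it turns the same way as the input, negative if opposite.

Stage 1 [53T→24T]: ω = 3576.0000×53/24 = 7897.0000 rpm, dir flips to −; running = −7897.0000
Stage 2 [77T→67T]: ω = 7897.0000×77/67 = 9075.6567 rpm, dir flips to +; running = +9075.6567

+9075.6567 rpm (same as input, |ω| = 9075.6567 rpm)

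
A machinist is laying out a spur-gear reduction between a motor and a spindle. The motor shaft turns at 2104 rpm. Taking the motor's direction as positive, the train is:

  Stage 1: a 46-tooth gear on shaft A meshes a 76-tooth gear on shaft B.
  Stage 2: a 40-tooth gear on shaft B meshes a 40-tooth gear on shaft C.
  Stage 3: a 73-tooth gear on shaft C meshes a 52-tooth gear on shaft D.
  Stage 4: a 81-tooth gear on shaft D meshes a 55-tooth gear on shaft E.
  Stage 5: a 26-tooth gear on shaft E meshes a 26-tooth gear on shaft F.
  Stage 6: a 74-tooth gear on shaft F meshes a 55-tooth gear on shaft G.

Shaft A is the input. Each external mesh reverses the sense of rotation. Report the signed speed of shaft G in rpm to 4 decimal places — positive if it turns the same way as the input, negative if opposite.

+3542.4265 rpm (same as input, |ω| = 3542.4265 rpm)

Stage 1 [46T→76T]: ω = 2104.0000×46/76 = 1273.4737 rpm, dir flips to −; running = −1273.4737
Stage 2 [40T→40T]: ω = 1273.4737×40/40 = 1273.4737 rpm, dir flips to +; running = +1273.4737
Stage 3 [73T→52T]: ω = 1273.4737×73/52 = 1787.7611 rpm, dir flips to −; running = −1787.7611
Stage 4 [81T→55T]: ω = 1787.7611×81/55 = 2632.8846 rpm, dir flips to +; running = +2632.8846
Stage 5 [26T→26T]: ω = 2632.8846×26/26 = 2632.8846 rpm, dir flips to −; running = −2632.8846
Stage 6 [74T→55T]: ω = 2632.8846×74/55 = 3542.4265 rpm, dir flips to +; running = +3542.4265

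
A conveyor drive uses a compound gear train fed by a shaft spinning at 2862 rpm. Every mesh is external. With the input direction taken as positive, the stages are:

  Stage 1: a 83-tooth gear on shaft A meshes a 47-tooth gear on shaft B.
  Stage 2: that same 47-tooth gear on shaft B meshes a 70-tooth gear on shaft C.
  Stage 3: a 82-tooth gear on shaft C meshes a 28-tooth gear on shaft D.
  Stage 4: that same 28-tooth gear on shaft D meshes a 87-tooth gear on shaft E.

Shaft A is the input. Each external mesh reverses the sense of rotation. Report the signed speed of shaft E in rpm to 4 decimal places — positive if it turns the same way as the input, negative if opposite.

+3198.4847 rpm (same as input, |ω| = 3198.4847 rpm)

Stage 1 [83T→47T]: ω = 2862.0000×83/47 = 5054.1702 rpm, dir flips to −; running = −5054.1702
Stage 2 [47T→70T]: ω = 5054.1702×47/70 = 3393.5143 rpm, dir flips to +; running = +3393.5143
Stage 3 [82T→28T]: ω = 3393.5143×82/28 = 9938.1490 rpm, dir flips to −; running = −9938.1490
Stage 4 [28T→87T]: ω = 9938.1490×28/87 = 3198.4847 rpm, dir flips to +; running = +3198.4847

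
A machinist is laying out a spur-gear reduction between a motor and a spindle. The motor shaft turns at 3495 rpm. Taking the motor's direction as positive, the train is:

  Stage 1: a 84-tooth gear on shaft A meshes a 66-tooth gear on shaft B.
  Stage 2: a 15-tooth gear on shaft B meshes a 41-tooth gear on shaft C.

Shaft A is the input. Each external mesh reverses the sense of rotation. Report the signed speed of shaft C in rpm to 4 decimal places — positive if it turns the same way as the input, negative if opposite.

Stage 1 [84T→66T]: ω = 3495.0000×84/66 = 4448.1818 rpm, dir flips to −; running = −4448.1818
Stage 2 [15T→41T]: ω = 4448.1818×15/41 = 1627.3836 rpm, dir flips to +; running = +1627.3836

+1627.3836 rpm (same as input, |ω| = 1627.3836 rpm)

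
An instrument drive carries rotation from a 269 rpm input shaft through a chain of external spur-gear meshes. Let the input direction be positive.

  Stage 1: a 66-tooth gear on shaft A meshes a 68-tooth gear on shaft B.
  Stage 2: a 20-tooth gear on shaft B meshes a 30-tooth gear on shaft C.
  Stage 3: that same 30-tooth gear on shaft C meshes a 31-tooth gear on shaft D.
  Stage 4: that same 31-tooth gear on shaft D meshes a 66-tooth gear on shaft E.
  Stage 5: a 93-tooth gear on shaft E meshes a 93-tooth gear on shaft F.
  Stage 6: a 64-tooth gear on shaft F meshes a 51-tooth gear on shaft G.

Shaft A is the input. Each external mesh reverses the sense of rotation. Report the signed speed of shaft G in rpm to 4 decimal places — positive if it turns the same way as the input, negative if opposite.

+99.2849 rpm (same as input, |ω| = 99.2849 rpm)

Stage 1 [66T→68T]: ω = 269.0000×66/68 = 261.0882 rpm, dir flips to −; running = −261.0882
Stage 2 [20T→30T]: ω = 261.0882×20/30 = 174.0588 rpm, dir flips to +; running = +174.0588
Stage 3 [30T→31T]: ω = 174.0588×30/31 = 168.4440 rpm, dir flips to −; running = −168.4440
Stage 4 [31T→66T]: ω = 168.4440×31/66 = 79.1176 rpm, dir flips to +; running = +79.1176
Stage 5 [93T→93T]: ω = 79.1176×93/93 = 79.1176 rpm, dir flips to −; running = −79.1176
Stage 6 [64T→51T]: ω = 79.1176×64/51 = 99.2849 rpm, dir flips to +; running = +99.2849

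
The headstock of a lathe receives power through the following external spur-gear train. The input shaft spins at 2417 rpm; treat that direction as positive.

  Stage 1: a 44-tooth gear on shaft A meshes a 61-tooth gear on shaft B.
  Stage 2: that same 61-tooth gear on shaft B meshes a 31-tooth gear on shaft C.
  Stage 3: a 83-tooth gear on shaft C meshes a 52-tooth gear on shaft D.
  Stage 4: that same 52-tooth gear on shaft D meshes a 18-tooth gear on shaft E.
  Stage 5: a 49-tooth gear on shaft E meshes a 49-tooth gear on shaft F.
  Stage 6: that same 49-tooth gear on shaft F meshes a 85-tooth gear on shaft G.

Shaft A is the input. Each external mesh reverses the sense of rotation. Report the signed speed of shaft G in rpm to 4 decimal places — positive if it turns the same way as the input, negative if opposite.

+9119.0663 rpm (same as input, |ω| = 9119.0663 rpm)

Stage 1 [44T→61T]: ω = 2417.0000×44/61 = 1743.4098 rpm, dir flips to −; running = −1743.4098
Stage 2 [61T→31T]: ω = 1743.4098×61/31 = 3430.5806 rpm, dir flips to +; running = +3430.5806
Stage 3 [83T→52T]: ω = 3430.5806×83/52 = 5475.7345 rpm, dir flips to −; running = −5475.7345
Stage 4 [52T→18T]: ω = 5475.7345×52/18 = 15818.7885 rpm, dir flips to +; running = +15818.7885
Stage 5 [49T→49T]: ω = 15818.7885×49/49 = 15818.7885 rpm, dir flips to −; running = −15818.7885
Stage 6 [49T→85T]: ω = 15818.7885×49/85 = 9119.0663 rpm, dir flips to +; running = +9119.0663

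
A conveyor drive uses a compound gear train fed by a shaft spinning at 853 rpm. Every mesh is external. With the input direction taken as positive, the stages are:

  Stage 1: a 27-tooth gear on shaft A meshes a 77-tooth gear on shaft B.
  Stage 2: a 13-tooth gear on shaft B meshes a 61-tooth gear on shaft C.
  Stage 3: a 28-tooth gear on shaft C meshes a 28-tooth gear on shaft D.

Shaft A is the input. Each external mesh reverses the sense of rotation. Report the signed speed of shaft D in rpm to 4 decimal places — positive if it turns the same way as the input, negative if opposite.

Stage 1 [27T→77T]: ω = 853.0000×27/77 = 299.1039 rpm, dir flips to −; running = −299.1039
Stage 2 [13T→61T]: ω = 299.1039×13/61 = 63.7435 rpm, dir flips to +; running = +63.7435
Stage 3 [28T→28T]: ω = 63.7435×28/28 = 63.7435 rpm, dir flips to −; running = −63.7435

-63.7435 rpm (opposite to input, |ω| = 63.7435 rpm)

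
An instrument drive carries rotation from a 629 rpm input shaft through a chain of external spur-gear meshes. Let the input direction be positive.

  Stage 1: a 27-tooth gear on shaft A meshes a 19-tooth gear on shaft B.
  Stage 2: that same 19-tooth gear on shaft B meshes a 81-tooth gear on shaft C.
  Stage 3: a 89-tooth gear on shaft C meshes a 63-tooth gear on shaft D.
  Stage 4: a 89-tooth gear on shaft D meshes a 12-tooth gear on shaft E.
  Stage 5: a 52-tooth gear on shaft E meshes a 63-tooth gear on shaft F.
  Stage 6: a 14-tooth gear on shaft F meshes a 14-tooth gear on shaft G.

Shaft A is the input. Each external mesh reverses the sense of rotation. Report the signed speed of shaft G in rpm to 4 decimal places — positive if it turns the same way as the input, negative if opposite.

+1813.2196 rpm (same as input, |ω| = 1813.2196 rpm)

Stage 1 [27T→19T]: ω = 629.0000×27/19 = 893.8421 rpm, dir flips to −; running = −893.8421
Stage 2 [19T→81T]: ω = 893.8421×19/81 = 209.6667 rpm, dir flips to +; running = +209.6667
Stage 3 [89T→63T]: ω = 209.6667×89/63 = 296.1958 rpm, dir flips to −; running = −296.1958
Stage 4 [89T→12T]: ω = 296.1958×89/12 = 2196.7853 rpm, dir flips to +; running = +2196.7853
Stage 5 [52T→63T]: ω = 2196.7853×52/63 = 1813.2196 rpm, dir flips to −; running = −1813.2196
Stage 6 [14T→14T]: ω = 1813.2196×14/14 = 1813.2196 rpm, dir flips to +; running = +1813.2196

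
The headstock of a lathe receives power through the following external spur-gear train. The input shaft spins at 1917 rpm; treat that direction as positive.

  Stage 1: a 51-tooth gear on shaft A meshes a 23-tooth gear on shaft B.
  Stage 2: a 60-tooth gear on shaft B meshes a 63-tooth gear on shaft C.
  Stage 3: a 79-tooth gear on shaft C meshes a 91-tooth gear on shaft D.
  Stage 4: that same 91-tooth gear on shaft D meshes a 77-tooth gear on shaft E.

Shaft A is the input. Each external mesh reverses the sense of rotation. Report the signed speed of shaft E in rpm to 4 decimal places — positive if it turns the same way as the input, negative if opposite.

Stage 1 [51T→23T]: ω = 1917.0000×51/23 = 4250.7391 rpm, dir flips to −; running = −4250.7391
Stage 2 [60T→63T]: ω = 4250.7391×60/63 = 4048.3230 rpm, dir flips to +; running = +4048.3230
Stage 3 [79T→91T]: ω = 4048.3230×79/91 = 3514.4782 rpm, dir flips to −; running = −3514.4782
Stage 4 [91T→77T]: ω = 3514.4782×91/77 = 4153.4742 rpm, dir flips to +; running = +4153.4742

+4153.4742 rpm (same as input, |ω| = 4153.4742 rpm)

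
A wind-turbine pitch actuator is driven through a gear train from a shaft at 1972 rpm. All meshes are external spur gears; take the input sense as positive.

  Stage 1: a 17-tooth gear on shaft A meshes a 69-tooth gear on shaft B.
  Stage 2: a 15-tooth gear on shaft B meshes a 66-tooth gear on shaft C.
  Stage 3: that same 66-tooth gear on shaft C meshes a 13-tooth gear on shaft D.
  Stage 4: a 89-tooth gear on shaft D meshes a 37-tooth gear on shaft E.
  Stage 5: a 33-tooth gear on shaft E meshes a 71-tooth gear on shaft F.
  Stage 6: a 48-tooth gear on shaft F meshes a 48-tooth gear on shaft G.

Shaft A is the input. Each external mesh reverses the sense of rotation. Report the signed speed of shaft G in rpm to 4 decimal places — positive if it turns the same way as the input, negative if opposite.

Stage 1 [17T→69T]: ω = 1972.0000×17/69 = 485.8551 rpm, dir flips to −; running = −485.8551
Stage 2 [15T→66T]: ω = 485.8551×15/66 = 110.4216 rpm, dir flips to +; running = +110.4216
Stage 3 [66T→13T]: ω = 110.4216×66/13 = 560.6020 rpm, dir flips to −; running = −560.6020
Stage 4 [89T→37T]: ω = 560.6020×89/37 = 1348.4751 rpm, dir flips to +; running = +1348.4751
Stage 5 [33T→71T]: ω = 1348.4751×33/71 = 626.7560 rpm, dir flips to −; running = −626.7560
Stage 6 [48T→48T]: ω = 626.7560×48/48 = 626.7560 rpm, dir flips to +; running = +626.7560

+626.7560 rpm (same as input, |ω| = 626.7560 rpm)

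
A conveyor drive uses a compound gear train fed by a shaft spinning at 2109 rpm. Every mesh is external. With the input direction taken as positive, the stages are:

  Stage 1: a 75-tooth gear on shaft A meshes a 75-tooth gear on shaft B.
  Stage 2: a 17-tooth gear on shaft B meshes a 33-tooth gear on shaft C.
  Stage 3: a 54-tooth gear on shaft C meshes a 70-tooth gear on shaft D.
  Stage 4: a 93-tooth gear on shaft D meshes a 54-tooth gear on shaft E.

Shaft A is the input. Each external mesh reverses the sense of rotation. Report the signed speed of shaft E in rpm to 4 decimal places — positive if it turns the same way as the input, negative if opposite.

Stage 1 [75T→75T]: ω = 2109.0000×75/75 = 2109.0000 rpm, dir flips to −; running = −2109.0000
Stage 2 [17T→33T]: ω = 2109.0000×17/33 = 1086.4545 rpm, dir flips to +; running = +1086.4545
Stage 3 [54T→70T]: ω = 1086.4545×54/70 = 838.1221 rpm, dir flips to −; running = −838.1221
Stage 4 [93T→54T]: ω = 838.1221×93/54 = 1443.4325 rpm, dir flips to +; running = +1443.4325

+1443.4325 rpm (same as input, |ω| = 1443.4325 rpm)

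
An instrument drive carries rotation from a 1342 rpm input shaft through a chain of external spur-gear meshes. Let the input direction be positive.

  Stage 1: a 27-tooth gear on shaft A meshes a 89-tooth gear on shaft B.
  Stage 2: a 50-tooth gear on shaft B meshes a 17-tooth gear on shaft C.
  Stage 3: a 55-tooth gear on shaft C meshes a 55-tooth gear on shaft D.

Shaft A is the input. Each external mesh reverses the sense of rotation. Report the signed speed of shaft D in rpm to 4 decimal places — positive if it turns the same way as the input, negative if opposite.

-1197.4223 rpm (opposite to input, |ω| = 1197.4223 rpm)

Stage 1 [27T→89T]: ω = 1342.0000×27/89 = 407.1236 rpm, dir flips to −; running = −407.1236
Stage 2 [50T→17T]: ω = 407.1236×50/17 = 1197.4223 rpm, dir flips to +; running = +1197.4223
Stage 3 [55T→55T]: ω = 1197.4223×55/55 = 1197.4223 rpm, dir flips to −; running = −1197.4223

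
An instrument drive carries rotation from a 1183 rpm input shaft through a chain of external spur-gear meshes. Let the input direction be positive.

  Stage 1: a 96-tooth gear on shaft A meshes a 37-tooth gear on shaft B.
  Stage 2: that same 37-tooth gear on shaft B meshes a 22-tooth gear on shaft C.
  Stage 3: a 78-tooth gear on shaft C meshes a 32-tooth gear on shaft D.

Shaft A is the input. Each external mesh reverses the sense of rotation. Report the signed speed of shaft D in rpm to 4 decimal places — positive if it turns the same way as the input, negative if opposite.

Stage 1 [96T→37T]: ω = 1183.0000×96/37 = 3069.4054 rpm, dir flips to −; running = −3069.4054
Stage 2 [37T→22T]: ω = 3069.4054×37/22 = 5162.1818 rpm, dir flips to +; running = +5162.1818
Stage 3 [78T→32T]: ω = 5162.1818×78/32 = 12582.8182 rpm, dir flips to −; running = −12582.8182

-12582.8182 rpm (opposite to input, |ω| = 12582.8182 rpm)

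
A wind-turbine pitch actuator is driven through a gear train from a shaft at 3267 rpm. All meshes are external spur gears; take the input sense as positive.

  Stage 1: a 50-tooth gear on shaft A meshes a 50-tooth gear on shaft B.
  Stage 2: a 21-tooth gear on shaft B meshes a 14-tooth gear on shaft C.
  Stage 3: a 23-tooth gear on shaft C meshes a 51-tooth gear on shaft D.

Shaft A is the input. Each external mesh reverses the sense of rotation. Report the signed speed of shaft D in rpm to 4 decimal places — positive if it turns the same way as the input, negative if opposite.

-2210.0294 rpm (opposite to input, |ω| = 2210.0294 rpm)

Stage 1 [50T→50T]: ω = 3267.0000×50/50 = 3267.0000 rpm, dir flips to −; running = −3267.0000
Stage 2 [21T→14T]: ω = 3267.0000×21/14 = 4900.5000 rpm, dir flips to +; running = +4900.5000
Stage 3 [23T→51T]: ω = 4900.5000×23/51 = 2210.0294 rpm, dir flips to −; running = −2210.0294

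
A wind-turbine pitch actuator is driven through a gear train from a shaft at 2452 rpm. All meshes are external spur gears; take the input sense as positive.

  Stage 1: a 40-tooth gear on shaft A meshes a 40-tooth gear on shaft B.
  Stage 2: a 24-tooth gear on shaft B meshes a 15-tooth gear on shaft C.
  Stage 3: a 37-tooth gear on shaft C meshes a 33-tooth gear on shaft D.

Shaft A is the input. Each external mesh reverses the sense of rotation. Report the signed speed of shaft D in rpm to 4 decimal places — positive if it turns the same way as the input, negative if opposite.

-4398.7394 rpm (opposite to input, |ω| = 4398.7394 rpm)

Stage 1 [40T→40T]: ω = 2452.0000×40/40 = 2452.0000 rpm, dir flips to −; running = −2452.0000
Stage 2 [24T→15T]: ω = 2452.0000×24/15 = 3923.2000 rpm, dir flips to +; running = +3923.2000
Stage 3 [37T→33T]: ω = 3923.2000×37/33 = 4398.7394 rpm, dir flips to −; running = −4398.7394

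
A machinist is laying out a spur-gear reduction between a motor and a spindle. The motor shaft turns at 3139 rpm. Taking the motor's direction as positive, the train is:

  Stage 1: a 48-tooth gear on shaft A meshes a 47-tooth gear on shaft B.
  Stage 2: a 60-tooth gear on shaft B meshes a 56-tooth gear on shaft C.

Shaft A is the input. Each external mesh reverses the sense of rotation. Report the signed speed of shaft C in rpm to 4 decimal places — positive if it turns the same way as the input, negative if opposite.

+3434.7720 rpm (same as input, |ω| = 3434.7720 rpm)

Stage 1 [48T→47T]: ω = 3139.0000×48/47 = 3205.7872 rpm, dir flips to −; running = −3205.7872
Stage 2 [60T→56T]: ω = 3205.7872×60/56 = 3434.7720 rpm, dir flips to +; running = +3434.7720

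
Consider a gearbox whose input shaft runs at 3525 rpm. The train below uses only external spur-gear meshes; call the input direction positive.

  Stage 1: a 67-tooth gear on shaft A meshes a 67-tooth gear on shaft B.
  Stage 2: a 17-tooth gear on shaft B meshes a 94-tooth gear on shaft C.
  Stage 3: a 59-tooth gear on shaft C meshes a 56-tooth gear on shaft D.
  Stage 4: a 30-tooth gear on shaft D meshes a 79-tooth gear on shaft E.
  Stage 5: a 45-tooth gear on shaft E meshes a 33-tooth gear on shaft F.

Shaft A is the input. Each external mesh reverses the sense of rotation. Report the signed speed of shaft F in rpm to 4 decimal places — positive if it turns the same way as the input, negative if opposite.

Stage 1 [67T→67T]: ω = 3525.0000×67/67 = 3525.0000 rpm, dir flips to −; running = −3525.0000
Stage 2 [17T→94T]: ω = 3525.0000×17/94 = 637.5000 rpm, dir flips to +; running = +637.5000
Stage 3 [59T→56T]: ω = 637.5000×59/56 = 671.6518 rpm, dir flips to −; running = −671.6518
Stage 4 [30T→79T]: ω = 671.6518×30/79 = 255.0576 rpm, dir flips to +; running = +255.0576
Stage 5 [45T→33T]: ω = 255.0576×45/33 = 347.8059 rpm, dir flips to −; running = −347.8059

-347.8059 rpm (opposite to input, |ω| = 347.8059 rpm)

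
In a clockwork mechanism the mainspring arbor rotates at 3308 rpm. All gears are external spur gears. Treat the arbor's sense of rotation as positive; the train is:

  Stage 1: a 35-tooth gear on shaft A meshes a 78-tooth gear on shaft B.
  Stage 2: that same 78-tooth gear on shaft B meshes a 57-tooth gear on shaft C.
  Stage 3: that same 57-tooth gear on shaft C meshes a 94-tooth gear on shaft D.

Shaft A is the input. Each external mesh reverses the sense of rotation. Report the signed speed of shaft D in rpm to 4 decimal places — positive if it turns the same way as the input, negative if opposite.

Stage 1 [35T→78T]: ω = 3308.0000×35/78 = 1484.3590 rpm, dir flips to −; running = −1484.3590
Stage 2 [78T→57T]: ω = 1484.3590×78/57 = 2031.2281 rpm, dir flips to +; running = +2031.2281
Stage 3 [57T→94T]: ω = 2031.2281×57/94 = 1231.7021 rpm, dir flips to −; running = −1231.7021

-1231.7021 rpm (opposite to input, |ω| = 1231.7021 rpm)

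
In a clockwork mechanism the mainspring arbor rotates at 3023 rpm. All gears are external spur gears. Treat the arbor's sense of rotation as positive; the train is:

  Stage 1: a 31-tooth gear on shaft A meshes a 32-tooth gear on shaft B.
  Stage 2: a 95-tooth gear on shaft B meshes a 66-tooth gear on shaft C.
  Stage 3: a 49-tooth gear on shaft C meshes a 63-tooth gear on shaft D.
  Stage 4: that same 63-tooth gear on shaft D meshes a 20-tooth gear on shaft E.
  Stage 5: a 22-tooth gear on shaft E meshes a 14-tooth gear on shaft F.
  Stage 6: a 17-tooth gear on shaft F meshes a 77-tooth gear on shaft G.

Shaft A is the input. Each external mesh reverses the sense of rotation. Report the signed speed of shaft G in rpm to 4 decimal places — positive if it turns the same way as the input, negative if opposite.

Stage 1 [31T→32T]: ω = 3023.0000×31/32 = 2928.5312 rpm, dir flips to −; running = −2928.5312
Stage 2 [95T→66T]: ω = 2928.5312×95/66 = 4215.3101 rpm, dir flips to +; running = +4215.3101
Stage 3 [49T→63T]: ω = 4215.3101×49/63 = 3278.5745 rpm, dir flips to −; running = −3278.5745
Stage 4 [63T→20T]: ω = 3278.5745×63/20 = 10327.5098 rpm, dir flips to +; running = +10327.5098
Stage 5 [22T→14T]: ω = 10327.5098×22/14 = 16228.9440 rpm, dir flips to −; running = −16228.9440
Stage 6 [17T→77T]: ω = 16228.9440×17/77 = 3583.0136 rpm, dir flips to +; running = +3583.0136

+3583.0136 rpm (same as input, |ω| = 3583.0136 rpm)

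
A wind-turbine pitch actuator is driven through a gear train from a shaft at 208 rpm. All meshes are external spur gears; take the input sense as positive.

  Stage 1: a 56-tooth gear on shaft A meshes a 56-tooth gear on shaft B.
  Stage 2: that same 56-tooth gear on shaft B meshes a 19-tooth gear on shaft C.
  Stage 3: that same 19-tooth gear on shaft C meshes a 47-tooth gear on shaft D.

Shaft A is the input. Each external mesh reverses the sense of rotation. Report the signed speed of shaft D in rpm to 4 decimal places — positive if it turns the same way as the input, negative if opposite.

-247.8298 rpm (opposite to input, |ω| = 247.8298 rpm)

Stage 1 [56T→56T]: ω = 208.0000×56/56 = 208.0000 rpm, dir flips to −; running = −208.0000
Stage 2 [56T→19T]: ω = 208.0000×56/19 = 613.0526 rpm, dir flips to +; running = +613.0526
Stage 3 [19T→47T]: ω = 613.0526×19/47 = 247.8298 rpm, dir flips to −; running = −247.8298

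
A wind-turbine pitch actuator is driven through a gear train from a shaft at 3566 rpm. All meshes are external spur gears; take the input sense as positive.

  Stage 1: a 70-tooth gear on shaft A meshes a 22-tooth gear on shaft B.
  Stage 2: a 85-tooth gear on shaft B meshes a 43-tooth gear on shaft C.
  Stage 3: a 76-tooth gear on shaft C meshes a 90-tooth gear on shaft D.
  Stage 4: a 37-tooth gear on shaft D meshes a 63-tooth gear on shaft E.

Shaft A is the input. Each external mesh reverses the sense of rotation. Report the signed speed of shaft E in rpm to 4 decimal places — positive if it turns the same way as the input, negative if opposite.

Stage 1 [70T→22T]: ω = 3566.0000×70/22 = 11346.3636 rpm, dir flips to −; running = −11346.3636
Stage 2 [85T→43T]: ω = 11346.3636×85/43 = 22428.8584 rpm, dir flips to +; running = +22428.8584
Stage 3 [76T→90T]: ω = 22428.8584×76/90 = 18939.9248 rpm, dir flips to −; running = −18939.9248
Stage 4 [37T→63T]: ω = 18939.9248×37/63 = 11123.4479 rpm, dir flips to +; running = +11123.4479

+11123.4479 rpm (same as input, |ω| = 11123.4479 rpm)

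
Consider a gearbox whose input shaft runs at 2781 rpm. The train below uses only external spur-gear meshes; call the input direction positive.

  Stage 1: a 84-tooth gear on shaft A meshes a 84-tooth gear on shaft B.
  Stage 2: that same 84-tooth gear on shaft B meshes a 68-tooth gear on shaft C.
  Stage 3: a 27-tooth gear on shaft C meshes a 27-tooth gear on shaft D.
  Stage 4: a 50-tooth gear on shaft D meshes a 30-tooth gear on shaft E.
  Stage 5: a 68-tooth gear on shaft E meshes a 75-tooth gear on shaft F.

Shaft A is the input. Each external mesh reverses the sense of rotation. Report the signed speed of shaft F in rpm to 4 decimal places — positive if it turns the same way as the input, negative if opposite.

-5191.2000 rpm (opposite to input, |ω| = 5191.2000 rpm)

Stage 1 [84T→84T]: ω = 2781.0000×84/84 = 2781.0000 rpm, dir flips to −; running = −2781.0000
Stage 2 [84T→68T]: ω = 2781.0000×84/68 = 3435.3529 rpm, dir flips to +; running = +3435.3529
Stage 3 [27T→27T]: ω = 3435.3529×27/27 = 3435.3529 rpm, dir flips to −; running = −3435.3529
Stage 4 [50T→30T]: ω = 3435.3529×50/30 = 5725.5882 rpm, dir flips to +; running = +5725.5882
Stage 5 [68T→75T]: ω = 5725.5882×68/75 = 5191.2000 rpm, dir flips to −; running = −5191.2000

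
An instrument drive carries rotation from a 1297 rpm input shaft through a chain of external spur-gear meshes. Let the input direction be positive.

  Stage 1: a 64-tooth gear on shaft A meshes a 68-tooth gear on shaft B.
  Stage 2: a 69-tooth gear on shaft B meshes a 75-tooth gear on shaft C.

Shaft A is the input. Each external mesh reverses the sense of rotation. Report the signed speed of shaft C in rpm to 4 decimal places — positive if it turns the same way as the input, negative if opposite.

Stage 1 [64T→68T]: ω = 1297.0000×64/68 = 1220.7059 rpm, dir flips to −; running = −1220.7059
Stage 2 [69T→75T]: ω = 1220.7059×69/75 = 1123.0494 rpm, dir flips to +; running = +1123.0494

+1123.0494 rpm (same as input, |ω| = 1123.0494 rpm)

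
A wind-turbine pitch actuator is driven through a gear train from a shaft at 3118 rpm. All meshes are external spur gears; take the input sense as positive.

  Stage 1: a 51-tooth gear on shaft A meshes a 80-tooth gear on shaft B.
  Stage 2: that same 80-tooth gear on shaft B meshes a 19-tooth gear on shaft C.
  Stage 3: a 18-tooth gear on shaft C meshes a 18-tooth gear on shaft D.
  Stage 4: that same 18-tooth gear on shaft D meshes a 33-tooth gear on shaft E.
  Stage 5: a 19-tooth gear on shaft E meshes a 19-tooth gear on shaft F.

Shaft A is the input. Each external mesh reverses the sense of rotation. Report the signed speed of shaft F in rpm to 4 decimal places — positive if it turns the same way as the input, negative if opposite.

Stage 1 [51T→80T]: ω = 3118.0000×51/80 = 1987.7250 rpm, dir flips to −; running = −1987.7250
Stage 2 [80T→19T]: ω = 1987.7250×80/19 = 8369.3684 rpm, dir flips to +; running = +8369.3684
Stage 3 [18T→18T]: ω = 8369.3684×18/18 = 8369.3684 rpm, dir flips to −; running = −8369.3684
Stage 4 [18T→33T]: ω = 8369.3684×18/33 = 4565.1100 rpm, dir flips to +; running = +4565.1100
Stage 5 [19T→19T]: ω = 4565.1100×19/19 = 4565.1100 rpm, dir flips to −; running = −4565.1100

-4565.1100 rpm (opposite to input, |ω| = 4565.1100 rpm)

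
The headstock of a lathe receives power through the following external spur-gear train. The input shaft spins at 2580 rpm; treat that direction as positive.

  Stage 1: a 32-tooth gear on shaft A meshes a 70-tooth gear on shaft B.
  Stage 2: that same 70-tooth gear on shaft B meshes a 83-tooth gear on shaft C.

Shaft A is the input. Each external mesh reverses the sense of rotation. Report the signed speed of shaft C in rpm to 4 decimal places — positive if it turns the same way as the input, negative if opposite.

+994.6988 rpm (same as input, |ω| = 994.6988 rpm)

Stage 1 [32T→70T]: ω = 2580.0000×32/70 = 1179.4286 rpm, dir flips to −; running = −1179.4286
Stage 2 [70T→83T]: ω = 1179.4286×70/83 = 994.6988 rpm, dir flips to +; running = +994.6988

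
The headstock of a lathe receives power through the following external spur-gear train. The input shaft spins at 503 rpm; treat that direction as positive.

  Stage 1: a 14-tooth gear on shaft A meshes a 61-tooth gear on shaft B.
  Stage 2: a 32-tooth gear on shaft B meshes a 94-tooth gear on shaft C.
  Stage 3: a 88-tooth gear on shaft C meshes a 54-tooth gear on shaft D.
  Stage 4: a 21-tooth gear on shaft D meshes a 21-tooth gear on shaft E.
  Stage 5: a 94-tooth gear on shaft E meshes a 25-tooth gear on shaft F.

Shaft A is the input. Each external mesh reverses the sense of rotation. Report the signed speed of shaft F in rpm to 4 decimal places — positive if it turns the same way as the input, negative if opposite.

Stage 1 [14T→61T]: ω = 503.0000×14/61 = 115.4426 rpm, dir flips to −; running = −115.4426
Stage 2 [32T→94T]: ω = 115.4426×32/94 = 39.2996 rpm, dir flips to +; running = +39.2996
Stage 3 [88T→54T]: ω = 39.2996×88/54 = 64.0438 rpm, dir flips to −; running = −64.0438
Stage 4 [21T→21T]: ω = 64.0438×21/21 = 64.0438 rpm, dir flips to +; running = +64.0438
Stage 5 [94T→25T]: ω = 64.0438×94/25 = 240.8048 rpm, dir flips to −; running = −240.8048

-240.8048 rpm (opposite to input, |ω| = 240.8048 rpm)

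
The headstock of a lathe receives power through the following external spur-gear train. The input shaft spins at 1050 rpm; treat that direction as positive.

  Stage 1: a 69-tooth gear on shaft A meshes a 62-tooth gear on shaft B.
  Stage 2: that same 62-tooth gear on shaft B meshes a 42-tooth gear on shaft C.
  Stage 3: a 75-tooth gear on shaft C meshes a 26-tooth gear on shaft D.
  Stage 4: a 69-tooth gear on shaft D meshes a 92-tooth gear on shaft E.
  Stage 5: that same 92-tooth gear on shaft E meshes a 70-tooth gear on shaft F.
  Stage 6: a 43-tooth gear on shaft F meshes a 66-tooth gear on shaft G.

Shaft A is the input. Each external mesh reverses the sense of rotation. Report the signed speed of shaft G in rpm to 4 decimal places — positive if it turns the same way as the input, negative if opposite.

Stage 1 [69T→62T]: ω = 1050.0000×69/62 = 1168.5484 rpm, dir flips to −; running = −1168.5484
Stage 2 [62T→42T]: ω = 1168.5484×62/42 = 1725.0000 rpm, dir flips to +; running = +1725.0000
Stage 3 [75T→26T]: ω = 1725.0000×75/26 = 4975.9615 rpm, dir flips to −; running = −4975.9615
Stage 4 [69T→92T]: ω = 4975.9615×69/92 = 3731.9712 rpm, dir flips to +; running = +3731.9712
Stage 5 [92T→70T]: ω = 3731.9712×92/70 = 4904.8764 rpm, dir flips to −; running = −4904.8764
Stage 6 [43T→66T]: ω = 4904.8764×43/66 = 3195.6013 rpm, dir flips to +; running = +3195.6013

+3195.6013 rpm (same as input, |ω| = 3195.6013 rpm)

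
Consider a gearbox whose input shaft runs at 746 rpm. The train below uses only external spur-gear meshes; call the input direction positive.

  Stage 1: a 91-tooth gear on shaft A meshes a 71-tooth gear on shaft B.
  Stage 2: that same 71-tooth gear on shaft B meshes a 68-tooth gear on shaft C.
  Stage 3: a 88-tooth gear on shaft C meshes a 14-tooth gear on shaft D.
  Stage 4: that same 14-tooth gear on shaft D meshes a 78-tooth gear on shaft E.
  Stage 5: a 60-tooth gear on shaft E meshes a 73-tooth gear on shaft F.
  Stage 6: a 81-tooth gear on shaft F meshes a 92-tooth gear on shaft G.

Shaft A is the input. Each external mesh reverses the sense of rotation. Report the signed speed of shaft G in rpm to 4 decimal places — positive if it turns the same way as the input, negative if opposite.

Stage 1 [91T→71T]: ω = 746.0000×91/71 = 956.1408 rpm, dir flips to −; running = −956.1408
Stage 2 [71T→68T]: ω = 956.1408×71/68 = 998.3235 rpm, dir flips to +; running = +998.3235
Stage 3 [88T→14T]: ω = 998.3235×88/14 = 6275.1765 rpm, dir flips to −; running = −6275.1765
Stage 4 [14T→78T]: ω = 6275.1765×14/78 = 1126.3137 rpm, dir flips to +; running = +1126.3137
Stage 5 [60T→73T]: ω = 1126.3137×60/73 = 925.7373 rpm, dir flips to −; running = −925.7373
Stage 6 [81T→92T]: ω = 925.7373×81/92 = 815.0513 rpm, dir flips to +; running = +815.0513

+815.0513 rpm (same as input, |ω| = 815.0513 rpm)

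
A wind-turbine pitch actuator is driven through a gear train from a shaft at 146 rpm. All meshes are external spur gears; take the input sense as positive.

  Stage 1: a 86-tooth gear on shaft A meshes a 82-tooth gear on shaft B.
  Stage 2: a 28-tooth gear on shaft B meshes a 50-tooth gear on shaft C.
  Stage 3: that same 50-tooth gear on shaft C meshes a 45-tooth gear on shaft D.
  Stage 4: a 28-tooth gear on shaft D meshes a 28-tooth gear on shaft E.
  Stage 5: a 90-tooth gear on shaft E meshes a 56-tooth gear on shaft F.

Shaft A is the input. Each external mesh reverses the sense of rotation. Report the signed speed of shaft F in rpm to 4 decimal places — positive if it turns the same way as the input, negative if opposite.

-153.1220 rpm (opposite to input, |ω| = 153.1220 rpm)

Stage 1 [86T→82T]: ω = 146.0000×86/82 = 153.1220 rpm, dir flips to −; running = −153.1220
Stage 2 [28T→50T]: ω = 153.1220×28/50 = 85.7483 rpm, dir flips to +; running = +85.7483
Stage 3 [50T→45T]: ω = 85.7483×50/45 = 95.2759 rpm, dir flips to −; running = −95.2759
Stage 4 [28T→28T]: ω = 95.2759×28/28 = 95.2759 rpm, dir flips to +; running = +95.2759
Stage 5 [90T→56T]: ω = 95.2759×90/56 = 153.1220 rpm, dir flips to −; running = −153.1220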